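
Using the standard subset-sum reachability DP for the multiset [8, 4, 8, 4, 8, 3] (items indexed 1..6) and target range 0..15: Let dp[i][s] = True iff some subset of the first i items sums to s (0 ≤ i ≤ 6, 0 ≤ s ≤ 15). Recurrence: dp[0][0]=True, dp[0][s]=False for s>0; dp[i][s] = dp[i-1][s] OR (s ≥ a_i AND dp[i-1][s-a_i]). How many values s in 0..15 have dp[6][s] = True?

i\s   0   1   2   3   4   5   6   7   8   9  10  11  12  13  14  15
  0   T   F   F   F   F   F   F   F   F   F   F   F   F   F   F   F
  1   T   F   F   F   F   F   F   F   T   F   F   F   F   F   F   F
  2   T   F   F   F   T   F   F   F   T   F   F   F   T   F   F   F
  3   T   F   F   F   T   F   F   F   T   F   F   F   T   F   F   F
  4   T   F   F   F   T   F   F   F   T   F   F   F   T   F   F   F
  5   T   F   F   F   T   F   F   F   T   F   F   F   T   F   F   F
  6   T   F   F   T   T   F   F   T   T   F   F   T   T   F   F   T

8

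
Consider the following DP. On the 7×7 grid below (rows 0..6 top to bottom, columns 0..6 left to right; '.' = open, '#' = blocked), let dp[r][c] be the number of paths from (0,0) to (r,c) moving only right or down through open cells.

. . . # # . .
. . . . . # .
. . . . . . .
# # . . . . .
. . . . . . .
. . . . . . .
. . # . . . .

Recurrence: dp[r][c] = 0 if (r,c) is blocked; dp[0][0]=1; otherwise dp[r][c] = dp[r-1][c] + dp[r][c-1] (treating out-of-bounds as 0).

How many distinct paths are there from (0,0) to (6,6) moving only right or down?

564

r\c   0   1   2   3   4   5   6
  0   1   1   1   0   0   0   0
  1   1   2   3   3   3   0   0
  2   1   3   6   9  12  12  12
  3   0   0   6  15  27  39  51
  4   0   0   6  21  48  87 138
  5   0   0   6  27  75 162 300
  6   0   0   0  27 102 264 564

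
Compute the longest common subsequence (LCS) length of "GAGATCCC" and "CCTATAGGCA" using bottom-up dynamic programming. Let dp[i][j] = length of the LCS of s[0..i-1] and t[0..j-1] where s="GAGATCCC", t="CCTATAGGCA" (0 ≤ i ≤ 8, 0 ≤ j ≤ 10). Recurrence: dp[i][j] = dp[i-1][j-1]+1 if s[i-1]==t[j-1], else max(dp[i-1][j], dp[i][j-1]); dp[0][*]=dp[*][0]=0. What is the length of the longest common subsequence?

   ''  C  C  T  A  T  A  G  G  C  A
''  0  0  0  0  0  0  0  0  0  0  0
 G  0  0  0  0  0  0  0  1  1  1  1
 A  0  0  0  0  1  1  1  1  1  1  2
 G  0  0  0  0  1  1  1  2  2  2  2
 A  0  0  0  0  1  1  2  2  2  2  3
 T  0  0  0  1  1  2  2  2  2  2  3
 C  0  1  1  1  1  2  2  2  2  3  3
 C  0  1  2  2  2  2  2  2  2  3  3
 C  0  1  2  2  2  2  2  2  2  3  3

3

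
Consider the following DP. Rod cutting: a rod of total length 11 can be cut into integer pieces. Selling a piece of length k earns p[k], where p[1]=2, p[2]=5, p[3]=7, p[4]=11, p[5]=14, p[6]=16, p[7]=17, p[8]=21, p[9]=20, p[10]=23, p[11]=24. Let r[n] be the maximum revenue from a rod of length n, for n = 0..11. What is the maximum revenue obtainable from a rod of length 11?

30

   n    0    1    2    3    4    5    6    7    8    9   10   11
r[n]    0    2    5    7   11   14   16   19   22   25   28   30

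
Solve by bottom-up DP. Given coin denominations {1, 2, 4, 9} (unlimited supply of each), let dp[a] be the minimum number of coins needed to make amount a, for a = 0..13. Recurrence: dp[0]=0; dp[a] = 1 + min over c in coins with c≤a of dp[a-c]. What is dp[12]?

 a  0  1  2  3  4  5  6  7  8  9 10 11 12 13
dp  0  1  1  2  1  2  2  3  2  1  2  2  3  2

3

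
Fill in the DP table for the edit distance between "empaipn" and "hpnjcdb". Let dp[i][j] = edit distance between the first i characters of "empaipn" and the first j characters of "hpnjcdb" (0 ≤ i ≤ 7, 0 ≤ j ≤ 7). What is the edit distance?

   ''  h  p  n  j  c  d  b
''  0  1  2  3  4  5  6  7
 e  1  1  2  3  4  5  6  7
 m  2  2  2  3  4  5  6  7
 p  3  3  2  3  4  5  6  7
 a  4  4  3  3  4  5  6  7
 i  5  5  4  4  4  5  6  7
 p  6  6  5  5  5  5  6  7
 n  7  7  6  5  6  6  6  7

7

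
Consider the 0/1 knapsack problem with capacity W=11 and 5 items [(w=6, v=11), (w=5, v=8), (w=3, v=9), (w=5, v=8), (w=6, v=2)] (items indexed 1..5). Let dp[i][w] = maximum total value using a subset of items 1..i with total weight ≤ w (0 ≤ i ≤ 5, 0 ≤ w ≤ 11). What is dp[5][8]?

17

i\w   0   1   2   3   4   5   6   7   8   9  10  11
  0   0   0   0   0   0   0   0   0   0   0   0   0
  1   0   0   0   0   0   0  11  11  11  11  11  11
  2   0   0   0   0   0   8  11  11  11  11  11  19
  3   0   0   0   9   9   9  11  11  17  20  20  20
  4   0   0   0   9   9   9  11  11  17  20  20  20
  5   0   0   0   9   9   9  11  11  17  20  20  20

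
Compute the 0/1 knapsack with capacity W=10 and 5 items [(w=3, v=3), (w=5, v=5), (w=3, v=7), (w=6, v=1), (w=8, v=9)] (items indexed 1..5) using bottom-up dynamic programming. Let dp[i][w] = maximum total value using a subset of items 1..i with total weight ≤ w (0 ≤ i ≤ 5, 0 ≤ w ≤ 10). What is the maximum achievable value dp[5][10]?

12

i\w   0   1   2   3   4   5   6   7   8   9  10
  0   0   0   0   0   0   0   0   0   0   0   0
  1   0   0   0   3   3   3   3   3   3   3   3
  2   0   0   0   3   3   5   5   5   8   8   8
  3   0   0   0   7   7   7  10  10  12  12  12
  4   0   0   0   7   7   7  10  10  12  12  12
  5   0   0   0   7   7   7  10  10  12  12  12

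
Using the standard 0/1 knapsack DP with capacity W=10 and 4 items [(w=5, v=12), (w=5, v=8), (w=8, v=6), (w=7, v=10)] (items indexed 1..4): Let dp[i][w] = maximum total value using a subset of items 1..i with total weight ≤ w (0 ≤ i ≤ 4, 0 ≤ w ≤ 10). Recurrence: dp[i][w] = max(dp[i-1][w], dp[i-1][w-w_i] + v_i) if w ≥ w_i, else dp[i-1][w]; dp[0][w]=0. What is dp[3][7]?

i\w   0   1   2   3   4   5   6   7   8   9  10
  0   0   0   0   0   0   0   0   0   0   0   0
  1   0   0   0   0   0  12  12  12  12  12  12
  2   0   0   0   0   0  12  12  12  12  12  20
  3   0   0   0   0   0  12  12  12  12  12  20
  4   0   0   0   0   0  12  12  12  12  12  20

12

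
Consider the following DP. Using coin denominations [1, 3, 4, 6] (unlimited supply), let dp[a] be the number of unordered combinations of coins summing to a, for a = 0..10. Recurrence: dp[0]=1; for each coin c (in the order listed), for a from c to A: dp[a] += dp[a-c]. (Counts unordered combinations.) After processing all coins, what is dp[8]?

after  coin     0     1     2     3     4     5     6     7     8     9    10
          1     1     1     1     1     1     1     1     1     1     1     1
          3     1     1     1     2     2     2     3     3     3     4     4
          4     1     1     1     2     3     3     4     5     6     7     8
          6     1     1     1     2     3     3     5     6     7     9    11

7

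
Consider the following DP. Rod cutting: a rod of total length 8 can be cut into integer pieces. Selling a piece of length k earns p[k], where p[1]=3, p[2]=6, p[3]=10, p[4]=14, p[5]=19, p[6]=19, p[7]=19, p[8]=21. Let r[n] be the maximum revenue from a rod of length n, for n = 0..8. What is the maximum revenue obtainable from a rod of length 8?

29

   n    0    1    2    3    4    5    6    7    8
r[n]    0    3    6   10   14   19   22   25   29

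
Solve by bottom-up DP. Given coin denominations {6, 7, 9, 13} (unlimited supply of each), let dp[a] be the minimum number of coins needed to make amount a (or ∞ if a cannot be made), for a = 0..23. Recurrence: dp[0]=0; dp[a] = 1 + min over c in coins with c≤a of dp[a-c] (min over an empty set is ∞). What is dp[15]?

 a  0  1  2  3  4  5  6  7  8  9 10 11 12 13 14 15 16 17 18 19 20 21 22 23
dp  0  -  -  -  -  -  1  1  -  1  -  -  2  1  2  2  2  -  2  2  2  3  2  3
(- denotes ∞ / unreachable)

2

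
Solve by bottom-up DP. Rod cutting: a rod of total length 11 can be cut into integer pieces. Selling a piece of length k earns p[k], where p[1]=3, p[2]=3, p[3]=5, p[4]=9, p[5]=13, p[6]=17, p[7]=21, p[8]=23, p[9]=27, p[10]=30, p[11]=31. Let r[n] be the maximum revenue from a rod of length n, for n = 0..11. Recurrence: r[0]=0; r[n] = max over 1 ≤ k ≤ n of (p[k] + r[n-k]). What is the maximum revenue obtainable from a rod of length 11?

   n    0    1    2    3    4    5    6    7    8    9   10   11
r[n]    0    3    6    9   12   15   18   21   24   27   30   33

33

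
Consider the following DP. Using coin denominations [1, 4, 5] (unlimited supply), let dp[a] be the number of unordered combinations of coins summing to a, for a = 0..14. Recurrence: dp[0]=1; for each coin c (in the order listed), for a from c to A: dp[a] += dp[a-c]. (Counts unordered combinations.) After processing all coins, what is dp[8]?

after  coin     0     1     2     3     4     5     6     7     8     9    10    11    12    13    14
          1     1     1     1     1     1     1     1     1     1     1     1     1     1     1     1
          4     1     1     1     1     2     2     2     2     3     3     3     3     4     4     4
          5     1     1     1     1     2     3     3     3     4     5     6     6     7     8     9

4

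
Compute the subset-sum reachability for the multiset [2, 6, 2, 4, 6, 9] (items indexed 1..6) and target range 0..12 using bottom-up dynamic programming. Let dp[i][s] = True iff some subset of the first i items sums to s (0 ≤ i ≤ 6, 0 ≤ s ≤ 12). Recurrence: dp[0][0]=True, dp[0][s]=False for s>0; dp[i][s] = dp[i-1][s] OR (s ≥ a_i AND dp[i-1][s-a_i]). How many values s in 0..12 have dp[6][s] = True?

i\s   0   1   2   3   4   5   6   7   8   9  10  11  12
  0   T   F   F   F   F   F   F   F   F   F   F   F   F
  1   T   F   T   F   F   F   F   F   F   F   F   F   F
  2   T   F   T   F   F   F   T   F   T   F   F   F   F
  3   T   F   T   F   T   F   T   F   T   F   T   F   F
  4   T   F   T   F   T   F   T   F   T   F   T   F   T
  5   T   F   T   F   T   F   T   F   T   F   T   F   T
  6   T   F   T   F   T   F   T   F   T   T   T   T   T

9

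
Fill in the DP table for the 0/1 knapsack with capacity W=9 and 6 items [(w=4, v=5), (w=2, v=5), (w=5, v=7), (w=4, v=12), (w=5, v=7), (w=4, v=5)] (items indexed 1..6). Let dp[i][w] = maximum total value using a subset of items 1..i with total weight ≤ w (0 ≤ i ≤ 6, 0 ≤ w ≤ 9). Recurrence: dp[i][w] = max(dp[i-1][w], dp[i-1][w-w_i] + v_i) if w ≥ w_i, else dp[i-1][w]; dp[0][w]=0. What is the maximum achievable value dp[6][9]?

19

i\w   0   1   2   3   4   5   6   7   8   9
  0   0   0   0   0   0   0   0   0   0   0
  1   0   0   0   0   5   5   5   5   5   5
  2   0   0   5   5   5   5  10  10  10  10
  3   0   0   5   5   5   7  10  12  12  12
  4   0   0   5   5  12  12  17  17  17  19
  5   0   0   5   5  12  12  17  17  17  19
  6   0   0   5   5  12  12  17  17  17  19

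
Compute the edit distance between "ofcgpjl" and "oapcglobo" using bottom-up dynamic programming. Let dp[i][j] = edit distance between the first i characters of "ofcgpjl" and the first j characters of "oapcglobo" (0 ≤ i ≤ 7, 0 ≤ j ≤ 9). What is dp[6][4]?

   ''  o  a  p  c  g  l  o  b  o
''  0  1  2  3  4  5  6  7  8  9
 o  1  0  1  2  3  4  5  6  7  8
 f  2  1  1  2  3  4  5  6  7  8
 c  3  2  2  2  2  3  4  5  6  7
 g  4  3  3  3  3  2  3  4  5  6
 p  5  4  4  3  4  3  3  4  5  6
 j  6  5  5  4  4  4  4  4  5  6
 l  7  6  6  5  5  5  4  5  5  6

4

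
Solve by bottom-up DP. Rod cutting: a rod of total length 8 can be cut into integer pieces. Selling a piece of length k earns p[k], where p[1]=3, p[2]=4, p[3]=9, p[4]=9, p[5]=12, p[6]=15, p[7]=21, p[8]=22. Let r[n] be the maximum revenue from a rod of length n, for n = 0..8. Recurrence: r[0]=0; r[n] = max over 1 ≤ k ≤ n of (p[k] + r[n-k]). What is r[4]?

12

   n    0    1    2    3    4    5    6    7    8
r[n]    0    3    6    9   12   15   18   21   24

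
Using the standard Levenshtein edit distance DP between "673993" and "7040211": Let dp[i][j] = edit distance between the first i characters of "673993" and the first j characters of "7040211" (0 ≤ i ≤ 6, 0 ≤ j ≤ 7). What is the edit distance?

7

   ''  7  0  4  0  2  1  1
''  0  1  2  3  4  5  6  7
 6  1  1  2  3  4  5  6  7
 7  2  1  2  3  4  5  6  7
 3  3  2  2  3  4  5  6  7
 9  4  3  3  3  4  5  6  7
 9  5  4  4  4  4  5  6  7
 3  6  5  5  5  5  5  6  7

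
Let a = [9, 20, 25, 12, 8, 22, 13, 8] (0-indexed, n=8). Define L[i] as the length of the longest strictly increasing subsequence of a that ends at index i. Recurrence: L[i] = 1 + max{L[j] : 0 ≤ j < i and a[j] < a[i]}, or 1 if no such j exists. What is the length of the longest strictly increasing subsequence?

3

   i    0    1    2    3    4    5    6    7
a[i]    9   20   25   12    8   22   13    8
L[i]    1    2    3    2    1    3    3    1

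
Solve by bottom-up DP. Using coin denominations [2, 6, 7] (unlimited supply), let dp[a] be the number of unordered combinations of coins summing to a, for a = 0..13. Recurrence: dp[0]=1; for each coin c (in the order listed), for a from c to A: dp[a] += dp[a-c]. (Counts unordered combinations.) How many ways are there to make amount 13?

after  coin     0     1     2     3     4     5     6     7     8     9    10    11    12    13
          2     1     0     1     0     1     0     1     0     1     0     1     0     1     0
          6     1     0     1     0     1     0     2     0     2     0     2     0     3     0
          7     1     0     1     0     1     0     2     1     2     1     2     1     3     2

2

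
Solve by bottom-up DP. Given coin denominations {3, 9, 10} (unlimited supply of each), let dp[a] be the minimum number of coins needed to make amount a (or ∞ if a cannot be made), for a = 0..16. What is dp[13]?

2

 a  0  1  2  3  4  5  6  7  8  9 10 11 12 13 14 15 16
dp  0  -  -  1  -  -  2  -  -  1  1  -  2  2  -  3  3
(- denotes ∞ / unreachable)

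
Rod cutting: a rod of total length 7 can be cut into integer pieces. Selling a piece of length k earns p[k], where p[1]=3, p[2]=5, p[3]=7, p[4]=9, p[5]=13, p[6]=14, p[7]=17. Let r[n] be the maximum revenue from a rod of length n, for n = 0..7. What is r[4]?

   n    0    1    2    3    4    5    6    7
r[n]    0    3    6    9   12   15   18   21

12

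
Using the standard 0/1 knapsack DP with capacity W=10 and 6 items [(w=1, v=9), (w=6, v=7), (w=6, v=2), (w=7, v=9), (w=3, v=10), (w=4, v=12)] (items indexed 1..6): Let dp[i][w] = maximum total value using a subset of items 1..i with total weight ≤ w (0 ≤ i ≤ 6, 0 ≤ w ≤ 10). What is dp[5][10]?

26

i\w   0   1   2   3   4   5   6   7   8   9  10
  0   0   0   0   0   0   0   0   0   0   0   0
  1   0   9   9   9   9   9   9   9   9   9   9
  2   0   9   9   9   9   9   9  16  16  16  16
  3   0   9   9   9   9   9   9  16  16  16  16
  4   0   9   9   9   9   9   9  16  18  18  18
  5   0   9   9  10  19  19  19  19  19  19  26
  6   0   9   9  10  19  21  21  22  31  31  31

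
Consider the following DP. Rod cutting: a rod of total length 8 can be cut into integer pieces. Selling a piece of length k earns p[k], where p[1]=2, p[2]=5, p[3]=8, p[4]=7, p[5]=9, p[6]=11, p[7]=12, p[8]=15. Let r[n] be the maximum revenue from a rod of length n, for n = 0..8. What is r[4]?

10

   n    0    1    2    3    4    5    6    7    8
r[n]    0    2    5    8   10   13   16   18   21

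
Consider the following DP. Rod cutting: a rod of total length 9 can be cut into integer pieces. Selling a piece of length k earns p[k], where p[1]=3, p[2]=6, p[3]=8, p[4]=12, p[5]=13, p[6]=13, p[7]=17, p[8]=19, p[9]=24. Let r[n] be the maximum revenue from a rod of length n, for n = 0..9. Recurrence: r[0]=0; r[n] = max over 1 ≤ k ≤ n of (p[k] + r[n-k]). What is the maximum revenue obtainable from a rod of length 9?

   n    0    1    2    3    4    5    6    7    8    9
r[n]    0    3    6    9   12   15   18   21   24   27

27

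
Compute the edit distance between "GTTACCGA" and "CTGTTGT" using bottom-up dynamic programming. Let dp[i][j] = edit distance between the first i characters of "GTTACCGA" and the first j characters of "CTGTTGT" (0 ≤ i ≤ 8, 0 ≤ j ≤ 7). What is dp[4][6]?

3

   ''  C  T  G  T  T  G  T
''  0  1  2  3  4  5  6  7
 G  1  1  2  2  3  4  5  6
 T  2  2  1  2  2  3  4  5
 T  3  3  2  2  2  2  3  4
 A  4  4  3  3  3  3  3  4
 C  5  4  4  4  4  4  4  4
 C  6  5  5  5  5  5  5  5
 G  7  6  6  5  6  6  5  6
 A  8  7  7  6  6  7  6  6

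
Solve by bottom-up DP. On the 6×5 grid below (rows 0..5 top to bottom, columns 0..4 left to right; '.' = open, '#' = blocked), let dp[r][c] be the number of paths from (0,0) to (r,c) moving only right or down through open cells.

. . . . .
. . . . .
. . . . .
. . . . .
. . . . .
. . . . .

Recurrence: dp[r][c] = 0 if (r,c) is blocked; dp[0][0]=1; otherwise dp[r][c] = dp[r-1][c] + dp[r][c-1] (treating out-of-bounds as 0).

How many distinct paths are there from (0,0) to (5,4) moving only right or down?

r\c   0   1   2   3   4
  0   1   1   1   1   1
  1   1   2   3   4   5
  2   1   3   6  10  15
  3   1   4  10  20  35
  4   1   5  15  35  70
  5   1   6  21  56 126

126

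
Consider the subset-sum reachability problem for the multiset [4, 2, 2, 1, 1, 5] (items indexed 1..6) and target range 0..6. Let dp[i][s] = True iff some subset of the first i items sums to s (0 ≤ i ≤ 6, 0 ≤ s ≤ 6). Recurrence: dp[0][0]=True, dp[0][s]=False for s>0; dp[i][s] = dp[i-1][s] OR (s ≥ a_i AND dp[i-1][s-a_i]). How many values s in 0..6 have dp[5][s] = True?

7

i\s   0   1   2   3   4   5   6
  0   T   F   F   F   F   F   F
  1   T   F   F   F   T   F   F
  2   T   F   T   F   T   F   T
  3   T   F   T   F   T   F   T
  4   T   T   T   T   T   T   T
  5   T   T   T   T   T   T   T
  6   T   T   T   T   T   T   T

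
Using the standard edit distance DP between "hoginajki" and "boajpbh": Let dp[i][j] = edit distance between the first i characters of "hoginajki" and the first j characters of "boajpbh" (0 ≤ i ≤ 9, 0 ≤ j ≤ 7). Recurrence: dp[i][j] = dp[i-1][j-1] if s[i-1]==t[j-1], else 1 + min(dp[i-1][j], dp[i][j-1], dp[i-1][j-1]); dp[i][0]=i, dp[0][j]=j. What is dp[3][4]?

   ''  b  o  a  j  p  b  h
''  0  1  2  3  4  5  6  7
 h  1  1  2  3  4  5  6  6
 o  2  2  1  2  3  4  5  6
 g  3  3  2  2  3  4  5  6
 i  4  4  3  3  3  4  5  6
 n  5  5  4  4  4  4  5  6
 a  6  6  5  4  5  5  5  6
 j  7  7  6  5  4  5  6  6
 k  8  8  7  6  5  5  6  7
 i  9  9  8  7  6  6  6  7

3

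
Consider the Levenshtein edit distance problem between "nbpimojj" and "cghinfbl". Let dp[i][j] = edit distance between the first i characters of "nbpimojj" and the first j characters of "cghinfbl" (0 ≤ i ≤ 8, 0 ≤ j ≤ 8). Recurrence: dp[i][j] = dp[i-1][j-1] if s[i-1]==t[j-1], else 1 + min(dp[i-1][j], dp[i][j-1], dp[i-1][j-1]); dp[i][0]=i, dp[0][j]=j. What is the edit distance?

   ''  c  g  h  i  n  f  b  l
''  0  1  2  3  4  5  6  7  8
 n  1  1  2  3  4  4  5  6  7
 b  2  2  2  3  4  5  5  5  6
 p  3  3  3  3  4  5  6  6  6
 i  4  4  4  4  3  4  5  6  7
 m  5  5  5  5  4  4  5  6  7
 o  6  6  6  6  5  5  5  6  7
 j  7  7  7  7  6  6  6  6  7
 j  8  8  8  8  7  7  7  7  7

7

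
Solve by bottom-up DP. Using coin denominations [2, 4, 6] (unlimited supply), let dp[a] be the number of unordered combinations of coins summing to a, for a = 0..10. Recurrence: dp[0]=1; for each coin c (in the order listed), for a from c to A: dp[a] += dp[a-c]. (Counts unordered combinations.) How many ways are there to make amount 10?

after  coin     0     1     2     3     4     5     6     7     8     9    10
          2     1     0     1     0     1     0     1     0     1     0     1
          4     1     0     1     0     2     0     2     0     3     0     3
          6     1     0     1     0     2     0     3     0     4     0     5

5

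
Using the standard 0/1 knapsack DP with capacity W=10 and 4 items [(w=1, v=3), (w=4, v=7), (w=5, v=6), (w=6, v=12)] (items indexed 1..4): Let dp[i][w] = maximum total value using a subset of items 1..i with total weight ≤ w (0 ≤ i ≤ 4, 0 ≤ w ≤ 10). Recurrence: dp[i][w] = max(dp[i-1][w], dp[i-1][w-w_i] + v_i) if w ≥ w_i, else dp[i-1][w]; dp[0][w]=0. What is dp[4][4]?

7

i\w   0   1   2   3   4   5   6   7   8   9  10
  0   0   0   0   0   0   0   0   0   0   0   0
  1   0   3   3   3   3   3   3   3   3   3   3
  2   0   3   3   3   7  10  10  10  10  10  10
  3   0   3   3   3   7  10  10  10  10  13  16
  4   0   3   3   3   7  10  12  15  15  15  19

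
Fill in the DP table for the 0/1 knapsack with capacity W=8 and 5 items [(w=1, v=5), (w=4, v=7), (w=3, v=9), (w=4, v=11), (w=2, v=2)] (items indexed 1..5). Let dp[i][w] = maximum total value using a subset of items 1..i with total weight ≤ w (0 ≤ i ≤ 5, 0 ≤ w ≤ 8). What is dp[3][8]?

i\w   0   1   2   3   4   5   6   7   8
  0   0   0   0   0   0   0   0   0   0
  1   0   5   5   5   5   5   5   5   5
  2   0   5   5   5   7  12  12  12  12
  3   0   5   5   9  14  14  14  16  21
  4   0   5   5   9  14  16  16  20  25
  5   0   5   5   9  14  16  16  20  25

21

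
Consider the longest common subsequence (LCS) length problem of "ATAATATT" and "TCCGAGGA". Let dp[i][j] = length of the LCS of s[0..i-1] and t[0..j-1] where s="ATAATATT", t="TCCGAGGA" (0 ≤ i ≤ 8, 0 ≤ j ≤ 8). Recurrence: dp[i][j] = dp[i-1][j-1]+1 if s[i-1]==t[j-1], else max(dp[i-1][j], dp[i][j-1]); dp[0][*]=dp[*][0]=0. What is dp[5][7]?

2

   ''  T  C  C  G  A  G  G  A
''  0  0  0  0  0  0  0  0  0
 A  0  0  0  0  0  1  1  1  1
 T  0  1  1  1  1  1  1  1  1
 A  0  1  1  1  1  2  2  2  2
 A  0  1  1  1  1  2  2  2  3
 T  0  1  1  1  1  2  2  2  3
 A  0  1  1  1  1  2  2  2  3
 T  0  1  1  1  1  2  2  2  3
 T  0  1  1  1  1  2  2  2  3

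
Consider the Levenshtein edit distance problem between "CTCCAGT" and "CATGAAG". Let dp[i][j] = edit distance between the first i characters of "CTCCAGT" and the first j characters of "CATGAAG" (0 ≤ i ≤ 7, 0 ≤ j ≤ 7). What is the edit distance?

   ''  C  A  T  G  A  A  G
''  0  1  2  3  4  5  6  7
 C  1  0  1  2  3  4  5  6
 T  2  1  1  1  2  3  4  5
 C  3  2  2  2  2  3  4  5
 C  4  3  3  3  3  3  4  5
 A  5  4  3  4  4  3  3  4
 G  6  5  4  4  4  4  4  3
 T  7  6  5  4  5  5  5  4

4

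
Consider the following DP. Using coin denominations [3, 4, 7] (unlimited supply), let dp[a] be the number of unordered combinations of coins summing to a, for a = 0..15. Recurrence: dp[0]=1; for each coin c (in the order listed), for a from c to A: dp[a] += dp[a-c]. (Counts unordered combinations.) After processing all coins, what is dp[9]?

after  coin     0     1     2     3     4     5     6     7     8     9    10    11    12    13    14    15
          3     1     0     0     1     0     0     1     0     0     1     0     0     1     0     0     1
          4     1     0     0     1     1     0     1     1     1     1     1     1     2     1     1     2
          7     1     0     0     1     1     0     1     2     1     1     2     2     2     2     3     3

1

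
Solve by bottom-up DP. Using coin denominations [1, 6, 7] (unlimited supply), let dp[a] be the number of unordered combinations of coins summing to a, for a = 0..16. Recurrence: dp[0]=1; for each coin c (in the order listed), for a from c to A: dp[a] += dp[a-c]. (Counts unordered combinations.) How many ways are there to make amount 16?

6

after  coin     0     1     2     3     4     5     6     7     8     9    10    11    12    13    14    15    16
          1     1     1     1     1     1     1     1     1     1     1     1     1     1     1     1     1     1
          6     1     1     1     1     1     1     2     2     2     2     2     2     3     3     3     3     3
          7     1     1     1     1     1     1     2     3     3     3     3     3     4     5     6     6     6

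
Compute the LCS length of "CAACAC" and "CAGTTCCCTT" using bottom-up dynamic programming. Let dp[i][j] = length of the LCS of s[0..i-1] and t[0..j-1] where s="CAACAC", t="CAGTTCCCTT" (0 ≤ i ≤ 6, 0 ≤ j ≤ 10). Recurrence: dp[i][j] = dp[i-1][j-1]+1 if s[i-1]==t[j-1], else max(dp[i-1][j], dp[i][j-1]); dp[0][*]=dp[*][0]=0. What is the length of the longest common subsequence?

4

   ''  C  A  G  T  T  C  C  C  T  T
''  0  0  0  0  0  0  0  0  0  0  0
 C  0  1  1  1  1  1  1  1  1  1  1
 A  0  1  2  2  2  2  2  2  2  2  2
 A  0  1  2  2  2  2  2  2  2  2  2
 C  0  1  2  2  2  2  3  3  3  3  3
 A  0  1  2  2  2  2  3  3  3  3  3
 C  0  1  2  2  2  2  3  4  4  4  4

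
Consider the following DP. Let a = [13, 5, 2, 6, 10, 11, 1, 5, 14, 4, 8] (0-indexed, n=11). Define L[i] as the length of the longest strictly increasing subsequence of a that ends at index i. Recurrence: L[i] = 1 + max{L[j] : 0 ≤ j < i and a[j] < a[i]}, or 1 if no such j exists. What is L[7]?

2

   i    0    1    2    3    4    5    6    7    8    9   10
a[i]   13    5    2    6   10   11    1    5   14    4    8
L[i]    1    1    1    2    3    4    1    2    5    2    3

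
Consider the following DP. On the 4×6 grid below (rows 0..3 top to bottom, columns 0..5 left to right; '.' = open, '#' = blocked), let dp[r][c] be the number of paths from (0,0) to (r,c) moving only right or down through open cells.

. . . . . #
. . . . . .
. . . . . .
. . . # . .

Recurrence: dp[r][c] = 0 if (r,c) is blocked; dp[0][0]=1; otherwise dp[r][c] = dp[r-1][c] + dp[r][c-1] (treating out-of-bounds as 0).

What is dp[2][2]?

6

r\c   0   1   2   3   4   5
  0   1   1   1   1   1   0
  1   1   2   3   4   5   5
  2   1   3   6  10  15  20
  3   1   4  10   0  15  35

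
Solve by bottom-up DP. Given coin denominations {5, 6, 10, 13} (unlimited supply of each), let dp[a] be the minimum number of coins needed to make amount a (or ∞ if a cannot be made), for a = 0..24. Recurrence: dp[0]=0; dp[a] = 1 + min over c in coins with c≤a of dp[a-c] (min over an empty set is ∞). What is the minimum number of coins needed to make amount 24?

 a  0  1  2  3  4  5  6  7  8  9 10 11 12 13 14 15 16 17 18 19 20 21 22 23 24
dp  0  -  -  -  -  1  1  -  -  -  1  2  2  1  -  2  2  3  2  2  2  3  3  2  3
(- denotes ∞ / unreachable)

3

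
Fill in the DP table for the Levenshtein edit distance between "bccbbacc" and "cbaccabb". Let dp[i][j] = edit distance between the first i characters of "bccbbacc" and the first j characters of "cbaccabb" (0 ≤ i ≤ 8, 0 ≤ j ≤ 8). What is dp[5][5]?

   ''  c  b  a  c  c  a  b  b
''  0  1  2  3  4  5  6  7  8
 b  1  1  1  2  3  4  5  6  7
 c  2  1  2  2  2  3  4  5  6
 c  3  2  2  3  2  2  3  4  5
 b  4  3  2  3  3  3  3  3  4
 b  5  4  3  3  4  4  4  3  3
 a  6  5  4  3  4  5  4  4  4
 c  7  6  5  4  3  4  5  5  5
 c  8  7  6  5  4  3  4  5  6

4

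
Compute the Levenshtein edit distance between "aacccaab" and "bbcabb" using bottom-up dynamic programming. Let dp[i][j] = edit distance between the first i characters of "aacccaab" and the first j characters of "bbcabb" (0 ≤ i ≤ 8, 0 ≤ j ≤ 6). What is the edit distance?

   ''  b  b  c  a  b  b
''  0  1  2  3  4  5  6
 a  1  1  2  3  3  4  5
 a  2  2  2  3  3  4  5
 c  3  3  3  2  3  4  5
 c  4  4  4  3  3  4  5
 c  5  5  5  4  4  4  5
 a  6  6  6  5  4  5  5
 a  7  7  7  6  5  5  6
 b  8  7  7  7  6  5  5

5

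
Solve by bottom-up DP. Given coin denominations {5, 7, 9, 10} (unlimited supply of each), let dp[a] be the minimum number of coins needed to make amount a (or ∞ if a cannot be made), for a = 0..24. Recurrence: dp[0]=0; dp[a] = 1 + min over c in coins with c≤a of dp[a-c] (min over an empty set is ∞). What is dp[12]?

2

 a  0  1  2  3  4  5  6  7  8  9 10 11 12 13 14 15 16 17 18 19 20 21 22 23 24
dp  0  -  -  -  -  1  -  1  -  1  1  -  2  -  2  2  2  2  2  2  2  3  3  3  3
(- denotes ∞ / unreachable)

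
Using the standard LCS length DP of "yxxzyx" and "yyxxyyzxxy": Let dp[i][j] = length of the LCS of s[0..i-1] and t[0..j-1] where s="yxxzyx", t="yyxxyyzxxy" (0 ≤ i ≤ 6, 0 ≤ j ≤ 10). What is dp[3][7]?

   ''  y  y  x  x  y  y  z  x  x  y
''  0  0  0  0  0  0  0  0  0  0  0
 y  0  1  1  1  1  1  1  1  1  1  1
 x  0  1  1  2  2  2  2  2  2  2  2
 x  0  1  1  2  3  3  3  3  3  3  3
 z  0  1  1  2  3  3  3  4  4  4  4
 y  0  1  2  2  3  4  4  4  4  4  5
 x  0  1  2  3  3  4  4  4  5  5  5

3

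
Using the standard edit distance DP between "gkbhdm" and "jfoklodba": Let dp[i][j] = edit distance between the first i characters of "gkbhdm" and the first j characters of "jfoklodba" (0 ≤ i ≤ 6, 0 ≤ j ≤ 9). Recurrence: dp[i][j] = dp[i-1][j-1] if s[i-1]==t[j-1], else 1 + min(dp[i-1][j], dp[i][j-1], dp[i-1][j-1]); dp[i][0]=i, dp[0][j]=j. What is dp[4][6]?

5

   ''  j  f  o  k  l  o  d  b  a
''  0  1  2  3  4  5  6  7  8  9
 g  1  1  2  3  4  5  6  7  8  9
 k  2  2  2  3  3  4  5  6  7  8
 b  3  3  3  3  4  4  5  6  6  7
 h  4  4  4  4  4  5  5  6  7  7
 d  5  5  5  5  5  5  6  5  6  7
 m  6  6  6  6  6  6  6  6  6  7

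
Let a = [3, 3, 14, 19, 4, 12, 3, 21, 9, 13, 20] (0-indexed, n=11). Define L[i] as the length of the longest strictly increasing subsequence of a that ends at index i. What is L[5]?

3

   i    0    1    2    3    4    5    6    7    8    9   10
a[i]    3    3   14   19    4   12    3   21    9   13   20
L[i]    1    1    2    3    2    3    1    4    3    4    5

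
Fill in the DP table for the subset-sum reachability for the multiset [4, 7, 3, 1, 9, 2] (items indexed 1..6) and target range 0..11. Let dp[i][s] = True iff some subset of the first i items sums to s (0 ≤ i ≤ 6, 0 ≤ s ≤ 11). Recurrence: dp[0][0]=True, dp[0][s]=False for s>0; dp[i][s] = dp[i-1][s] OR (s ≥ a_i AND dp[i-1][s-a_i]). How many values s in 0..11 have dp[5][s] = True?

i\s   0   1   2   3   4   5   6   7   8   9  10  11
  0   T   F   F   F   F   F   F   F   F   F   F   F
  1   T   F   F   F   T   F   F   F   F   F   F   F
  2   T   F   F   F   T   F   F   T   F   F   F   T
  3   T   F   F   T   T   F   F   T   F   F   T   T
  4   T   T   F   T   T   T   F   T   T   F   T   T
  5   T   T   F   T   T   T   F   T   T   T   T   T
  6   T   T   T   T   T   T   T   T   T   T   T   T

10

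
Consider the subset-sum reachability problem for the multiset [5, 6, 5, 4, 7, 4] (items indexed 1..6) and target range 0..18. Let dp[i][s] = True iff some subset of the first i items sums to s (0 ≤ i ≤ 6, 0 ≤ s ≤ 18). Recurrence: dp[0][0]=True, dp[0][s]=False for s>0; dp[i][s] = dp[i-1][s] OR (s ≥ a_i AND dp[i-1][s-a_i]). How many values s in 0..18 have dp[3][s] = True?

6

i\s   0   1   2   3   4   5   6   7   8   9  10  11  12  13  14  15  16  17  18
  0   T   F   F   F   F   F   F   F   F   F   F   F   F   F   F   F   F   F   F
  1   T   F   F   F   F   T   F   F   F   F   F   F   F   F   F   F   F   F   F
  2   T   F   F   F   F   T   T   F   F   F   F   T   F   F   F   F   F   F   F
  3   T   F   F   F   F   T   T   F   F   F   T   T   F   F   F   F   T   F   F
  4   T   F   F   F   T   T   T   F   F   T   T   T   F   F   T   T   T   F   F
  5   T   F   F   F   T   T   T   T   F   T   T   T   T   T   T   T   T   T   T
  6   T   F   F   F   T   T   T   T   T   T   T   T   T   T   T   T   T   T   T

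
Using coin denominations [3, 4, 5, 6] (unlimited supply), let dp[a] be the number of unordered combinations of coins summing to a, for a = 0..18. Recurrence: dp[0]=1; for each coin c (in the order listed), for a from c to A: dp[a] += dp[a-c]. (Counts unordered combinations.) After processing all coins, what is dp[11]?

3

after  coin     0     1     2     3     4     5     6     7     8     9    10    11    12    13    14    15    16    17    18
          3     1     0     0     1     0     0     1     0     0     1     0     0     1     0     0     1     0     0     1
          4     1     0     0     1     1     0     1     1     1     1     1     1     2     1     1     2     2     1     2
          5     1     0     0     1     1     1     1     1     2     2     2     2     3     3     3     4     4     4     5
          6     1     0     0     1     1     1     2     1     2     3     3     3     5     4     5     7     7     7    10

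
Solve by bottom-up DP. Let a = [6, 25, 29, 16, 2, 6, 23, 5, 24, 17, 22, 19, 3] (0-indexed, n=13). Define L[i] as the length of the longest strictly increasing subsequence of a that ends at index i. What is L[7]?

2

   i    0    1    2    3    4    5    6    7    8    9   10   11   12
a[i]    6   25   29   16    2    6   23    5   24   17   22   19    3
L[i]    1    2    3    2    1    2    3    2    4    3    4    4    2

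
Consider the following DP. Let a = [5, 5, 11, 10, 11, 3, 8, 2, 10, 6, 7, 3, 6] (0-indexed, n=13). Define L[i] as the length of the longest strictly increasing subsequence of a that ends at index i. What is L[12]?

   i    0    1    2    3    4    5    6    7    8    9   10   11   12
a[i]    5    5   11   10   11    3    8    2   10    6    7    3    6
L[i]    1    1    2    2    3    1    2    1    3    2    3    2    3

3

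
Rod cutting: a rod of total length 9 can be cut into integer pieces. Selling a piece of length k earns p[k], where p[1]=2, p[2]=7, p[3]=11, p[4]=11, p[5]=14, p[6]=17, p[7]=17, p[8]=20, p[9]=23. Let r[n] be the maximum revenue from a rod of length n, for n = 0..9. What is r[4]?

   n    0    1    2    3    4    5    6    7    8    9
r[n]    0    2    7   11   14   18   22   25   29   33

14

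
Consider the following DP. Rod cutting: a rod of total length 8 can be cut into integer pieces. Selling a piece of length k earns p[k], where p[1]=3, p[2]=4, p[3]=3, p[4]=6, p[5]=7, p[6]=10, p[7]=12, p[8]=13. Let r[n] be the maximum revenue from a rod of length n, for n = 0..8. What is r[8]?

24

   n    0    1    2    3    4    5    6    7    8
r[n]    0    3    6    9   12   15   18   21   24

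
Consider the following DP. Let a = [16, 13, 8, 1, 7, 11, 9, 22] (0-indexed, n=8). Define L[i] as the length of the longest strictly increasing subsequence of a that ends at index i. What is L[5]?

   i    0    1    2    3    4    5    6    7
a[i]   16   13    8    1    7   11    9   22
L[i]    1    1    1    1    2    3    3    4

3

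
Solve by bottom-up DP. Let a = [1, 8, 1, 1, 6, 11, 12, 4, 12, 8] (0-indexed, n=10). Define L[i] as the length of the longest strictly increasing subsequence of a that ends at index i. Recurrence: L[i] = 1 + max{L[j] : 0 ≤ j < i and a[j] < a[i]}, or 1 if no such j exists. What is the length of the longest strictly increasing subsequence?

4

   i    0    1    2    3    4    5    6    7    8    9
a[i]    1    8    1    1    6   11   12    4   12    8
L[i]    1    2    1    1    2    3    4    2    4    3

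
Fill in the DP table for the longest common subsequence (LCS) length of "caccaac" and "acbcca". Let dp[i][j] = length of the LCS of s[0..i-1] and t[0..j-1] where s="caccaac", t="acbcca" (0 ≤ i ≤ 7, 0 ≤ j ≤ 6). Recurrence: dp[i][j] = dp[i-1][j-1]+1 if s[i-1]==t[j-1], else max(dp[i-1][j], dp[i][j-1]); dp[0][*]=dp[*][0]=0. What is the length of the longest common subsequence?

   ''  a  c  b  c  c  a
''  0  0  0  0  0  0  0
 c  0  0  1  1  1  1  1
 a  0  1  1  1  1  1  2
 c  0  1  2  2  2  2  2
 c  0  1  2  2  3  3  3
 a  0  1  2  2  3  3  4
 a  0  1  2  2  3  3  4
 c  0  1  2  2  3  4  4

4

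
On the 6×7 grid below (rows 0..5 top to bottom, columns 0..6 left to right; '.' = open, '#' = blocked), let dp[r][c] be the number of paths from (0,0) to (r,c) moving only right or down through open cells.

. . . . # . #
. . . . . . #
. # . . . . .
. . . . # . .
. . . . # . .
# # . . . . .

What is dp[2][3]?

7

r\c   0   1   2   3   4   5   6
  0   1   1   1   1   0   0   0
  1   1   2   3   4   4   4   0
  2   1   0   3   7  11  15  15
  3   1   1   4  11   0  15  30
  4   1   2   6  17   0  15  45
  5   0   0   6  23  23  38  83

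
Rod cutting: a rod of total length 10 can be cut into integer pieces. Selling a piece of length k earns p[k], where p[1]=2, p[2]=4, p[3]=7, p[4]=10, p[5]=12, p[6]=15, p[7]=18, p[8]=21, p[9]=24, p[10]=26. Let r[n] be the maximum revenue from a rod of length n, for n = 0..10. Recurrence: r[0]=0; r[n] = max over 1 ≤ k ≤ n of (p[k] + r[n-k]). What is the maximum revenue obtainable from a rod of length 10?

   n    0    1    2    3    4    5    6    7    8    9   10
r[n]    0    2    4    7   10   12   15   18   21   24   26

26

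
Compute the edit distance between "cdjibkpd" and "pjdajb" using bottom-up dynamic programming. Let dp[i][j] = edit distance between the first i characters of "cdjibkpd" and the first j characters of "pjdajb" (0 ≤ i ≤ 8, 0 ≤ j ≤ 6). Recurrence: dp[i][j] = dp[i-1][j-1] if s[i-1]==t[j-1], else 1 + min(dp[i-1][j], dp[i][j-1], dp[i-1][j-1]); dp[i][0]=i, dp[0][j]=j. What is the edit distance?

   ''  p  j  d  a  j  b
''  0  1  2  3  4  5  6
 c  1  1  2  3  4  5  6
 d  2  2  2  2  3  4  5
 j  3  3  2  3  3  3  4
 i  4  4  3  3  4  4  4
 b  5  5  4  4  4  5  4
 k  6  6  5  5  5  5  5
 p  7  6  6  6  6  6  6
 d  8  7  7  6  7  7  7

7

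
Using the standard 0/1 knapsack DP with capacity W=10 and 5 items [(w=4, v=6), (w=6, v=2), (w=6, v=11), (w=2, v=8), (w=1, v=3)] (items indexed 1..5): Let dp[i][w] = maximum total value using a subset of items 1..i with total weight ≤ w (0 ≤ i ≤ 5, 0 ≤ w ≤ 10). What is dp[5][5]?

i\w   0   1   2   3   4   5   6   7   8   9  10
  0   0   0   0   0   0   0   0   0   0   0   0
  1   0   0   0   0   6   6   6   6   6   6   6
  2   0   0   0   0   6   6   6   6   6   6   8
  3   0   0   0   0   6   6  11  11  11  11  17
  4   0   0   8   8   8   8  14  14  19  19  19
  5   0   3   8  11  11  11  14  17  19  22  22

11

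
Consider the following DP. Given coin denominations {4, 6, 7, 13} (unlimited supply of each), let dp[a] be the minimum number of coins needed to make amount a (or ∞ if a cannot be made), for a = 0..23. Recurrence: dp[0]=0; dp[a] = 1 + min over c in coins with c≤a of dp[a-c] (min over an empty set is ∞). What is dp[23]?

3

 a  0  1  2  3  4  5  6  7  8  9 10 11 12 13 14 15 16 17 18 19 20 21 22 23
dp  0  -  -  -  1  -  1  1  2  -  2  2  2  1  2  3  3  2  3  2  2  3  4  3
(- denotes ∞ / unreachable)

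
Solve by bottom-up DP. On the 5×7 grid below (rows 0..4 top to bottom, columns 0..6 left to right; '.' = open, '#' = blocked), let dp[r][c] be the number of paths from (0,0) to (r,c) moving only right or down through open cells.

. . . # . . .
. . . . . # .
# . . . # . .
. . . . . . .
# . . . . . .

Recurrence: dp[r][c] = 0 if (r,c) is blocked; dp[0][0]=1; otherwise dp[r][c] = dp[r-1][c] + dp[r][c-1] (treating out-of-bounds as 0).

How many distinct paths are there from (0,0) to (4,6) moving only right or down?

r\c   0   1   2   3   4   5   6
  0   1   1   1   0   0   0   0
  1   1   2   3   3   3   0   0
  2   0   2   5   8   0   0   0
  3   0   2   7  15  15  15  15
  4   0   2   9  24  39  54  69

69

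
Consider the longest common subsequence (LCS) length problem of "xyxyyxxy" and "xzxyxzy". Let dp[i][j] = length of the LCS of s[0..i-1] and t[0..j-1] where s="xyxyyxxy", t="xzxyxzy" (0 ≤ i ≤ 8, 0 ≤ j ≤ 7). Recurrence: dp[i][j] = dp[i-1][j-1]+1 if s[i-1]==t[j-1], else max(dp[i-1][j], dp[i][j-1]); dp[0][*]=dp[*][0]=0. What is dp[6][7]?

   ''  x  z  x  y  x  z  y
''  0  0  0  0  0  0  0  0
 x  0  1  1  1  1  1  1  1
 y  0  1  1  1  2  2  2  2
 x  0  1  1  2  2  3  3  3
 y  0  1  1  2  3  3  3  4
 y  0  1  1  2  3  3  3  4
 x  0  1  1  2  3  4  4  4
 x  0  1  1  2  3  4  4  4
 y  0  1  1  2  3  4  4  5

4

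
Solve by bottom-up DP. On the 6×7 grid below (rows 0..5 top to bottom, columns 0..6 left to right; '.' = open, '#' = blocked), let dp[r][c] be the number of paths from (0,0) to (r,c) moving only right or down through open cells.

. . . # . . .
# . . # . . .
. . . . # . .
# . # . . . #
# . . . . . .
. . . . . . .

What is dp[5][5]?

23

r\c   0   1   2   3   4   5   6
  0   1   1   1   0   0   0   0
  1   0   1   2   0   0   0   0
  2   0   1   3   3   0   0   0
  3   0   1   0   3   3   3   0
  4   0   1   1   4   7  10  10
  5   0   1   2   6  13  23  33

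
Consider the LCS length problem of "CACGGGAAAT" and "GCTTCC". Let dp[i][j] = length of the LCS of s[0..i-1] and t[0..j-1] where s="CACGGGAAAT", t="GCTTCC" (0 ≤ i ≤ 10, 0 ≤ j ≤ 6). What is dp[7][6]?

   ''  G  C  T  T  C  C
''  0  0  0  0  0  0  0
 C  0  0  1  1  1  1  1
 A  0  0  1  1  1  1  1
 C  0  0  1  1  1  2  2
 G  0  1  1  1  1  2  2
 G  0  1  1  1  1  2  2
 G  0  1  1  1  1  2  2
 A  0  1  1  1  1  2  2
 A  0  1  1  1  1  2  2
 A  0  1  1  1  1  2  2
 T  0  1  1  2  2  2  2

2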